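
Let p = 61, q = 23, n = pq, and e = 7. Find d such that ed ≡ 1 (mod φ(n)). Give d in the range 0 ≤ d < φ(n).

943

φ(n) = (p−1)(q−1) = 60·22 = 1320.
Need d with 7·d ≡ 1 (mod 1320). Apply the extended Euclidean algorithm:
1320 = 188×7 + 4
7 = 1×4 + 3
4 = 1×3 + 1
3 = 3×1 + 0
Back-substitute:
1 = 4 − 3
1 = −7 + 2·4
1 = 2·1320 − 377·7
So 7·(-377) ≡ 1 (mod 1320), hence d ≡ -377 ≡ 943 (mod 1320).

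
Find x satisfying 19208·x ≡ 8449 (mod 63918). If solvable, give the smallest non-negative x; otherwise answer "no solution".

no solution

gcd(19208, 63918):
63918 = 3×19208 + 6294
19208 = 3×6294 + 326
6294 = 19×326 + 100
326 = 3×100 + 26
100 = 3×26 + 22
26 = 1×22 + 4
22 = 5×4 + 2
4 = 2×2 + 0
gcd = 2, but 2 ∤ 8449, so the congruence has no solution.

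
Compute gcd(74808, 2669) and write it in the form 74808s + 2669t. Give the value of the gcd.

Euclidean algorithm:
74808 = 28*2669 + 76
2669 = 35*76 + 9
76 = 8*9 + 4
9 = 2*4 + 1
4 = 4*1 + 0
gcd(74808, 2669) = 1.
Working backward:
1 = 9 − 2·4
1 = −2·76 + 17·9
1 = 17·2669 − 597·76
1 = −597·74808 + 16733·2669
So 1 = (-597)·74808 + (16733)·2669.

1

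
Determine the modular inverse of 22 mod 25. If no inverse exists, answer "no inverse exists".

gcd(25, 22) by repeated division:
25 = 1·22 + 3
22 = 7·3 + 1
3 = 3·1 + 0
gcd = 1, so the inverse exists. Back-substitute:
1 = 22 − 7·3
1 = −7·25 + 8·22
So 22·8 ≡ 1 (mod 25).

8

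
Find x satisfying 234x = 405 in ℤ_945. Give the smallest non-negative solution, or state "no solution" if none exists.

First find gcd(234, 945):
945 = 4·234 + 9
234 = 26·9 + 0
gcd = 9 and 9 | 405, so solutions exist. Divide through by 9: 26x ≡ 45 (mod 105).
Now find 26⁻¹ mod 105:
105 = 4·26 + 1
26 = 26·1 + 0
Back-substitute:
1 = 105 − 4·26
So 26·(-4) ≡ 1 (mod 105), i.e. 26⁻¹ ≡ 101.
Then x ≡ 101·45 ≡ 30 (mod 105); the smallest non-negative solution is x = 30.

30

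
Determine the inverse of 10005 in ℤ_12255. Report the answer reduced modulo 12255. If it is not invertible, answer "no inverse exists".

no inverse exists

Euclidean algorithm on 12255, 10005:
12255 = 1*10005 + 2250
10005 = 4*2250 + 1005
2250 = 2*1005 + 240
1005 = 4*240 + 45
240 = 5*45 + 15
45 = 3*15 + 0
The gcd is 15, not 1, hence no inverse exists.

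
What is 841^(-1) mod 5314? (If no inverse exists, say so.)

575

Apply the Euclidean algorithm to 5314 and 841:
5314 = 6*841 + 268
841 = 3*268 + 37
268 = 7*37 + 9
37 = 4*9 + 1
9 = 9*1 + 0
The gcd is 1. Working backward:
1 = 37 − 4·9
1 = −4·268 + 29·37
1 = 29·841 − 91·268
1 = −91·5314 + 575·841
So 841·575 ≡ 1 (mod 5314).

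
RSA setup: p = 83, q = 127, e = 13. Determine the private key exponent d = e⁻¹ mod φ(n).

φ(n) = (p−1)(q−1) = 82·126 = 10332.
Need d with 13·d ≡ 1 (mod 10332). Apply the extended Euclidean algorithm:
10332 = 794*13 + 10
13 = 1*10 + 3
10 = 3*3 + 1
3 = 3*1 + 0
Back-substitute:
1 = 10 − 3·3
1 = −3·13 + 4·10
1 = 4·10332 − 3179·13
So 13·(-3179) ≡ 1 (mod 10332), hence d ≡ -3179 ≡ 7153 (mod 10332).

7153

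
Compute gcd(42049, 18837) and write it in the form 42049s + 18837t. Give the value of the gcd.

Euclidean algorithm:
42049 = 2×18837 + 4375
18837 = 4×4375 + 1337
4375 = 3×1337 + 364
1337 = 3×364 + 245
364 = 1×245 + 119
245 = 2×119 + 7
119 = 17×7 + 0
gcd(42049, 18837) = 7.
Working backward:
7 = 245 − 2·119
7 = −2·364 + 3·245
7 = 3·1337 − 11·364
7 = −11·4375 + 36·1337
7 = 36·18837 − 155·4375
7 = −155·42049 + 346·18837
So 7 = (-155)·42049 + (346)·18837.

7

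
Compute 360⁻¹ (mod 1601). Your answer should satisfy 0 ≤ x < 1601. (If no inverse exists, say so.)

885

gcd(1601, 360) by repeated division:
1601 = 4*360 + 161
360 = 2*161 + 38
161 = 4*38 + 9
38 = 4*9 + 2
9 = 4*2 + 1
2 = 2*1 + 0
gcd = 1, so the inverse exists. Back-substitute:
1 = 9 − 4·2
1 = −4·38 + 17·9
1 = 17·161 − 72·38
1 = −72·360 + 161·161
1 = 161·1601 − 716·360
Hence 360⁻¹ ≡ -716 ≡ 885 (mod 1601).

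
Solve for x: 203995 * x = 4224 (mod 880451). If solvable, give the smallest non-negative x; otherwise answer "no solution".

31123

First find gcd(203995, 880451):
880451 = 4·203995 + 64471
203995 = 3·64471 + 10582
64471 = 6·10582 + 979
10582 = 10·979 + 792
979 = 1·792 + 187
792 = 4·187 + 44
187 = 4·44 + 11
44 = 4·11 + 0
gcd = 11 and 11 | 4224, so solutions exist. Divide through by 11: 18545x ≡ 384 (mod 80041).
Now find 18545⁻¹ mod 80041:
80041 = 4*18545 + 5861
18545 = 3*5861 + 962
5861 = 6*962 + 89
962 = 10*89 + 72
89 = 1*72 + 17
72 = 4*17 + 4
17 = 4*4 + 1
4 = 4*1 + 0
Back-substitute:
1 = 17 − 4·4
1 = −4·72 + 17·17
1 = 17·89 − 21·72
1 = −21·962 + 227·89
1 = 227·5861 − 1383·962
1 = −1383·18545 + 4376·5861
1 = 4376·80041 − 18887·18545
So 18545·(-18887) ≡ 1 (mod 80041), i.e. 18545⁻¹ ≡ 61154.
Then x ≡ 61154·384 ≡ 31123 (mod 80041); the smallest non-negative solution is x = 31123.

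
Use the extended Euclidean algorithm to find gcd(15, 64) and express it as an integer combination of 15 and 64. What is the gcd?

Repeated division:
64 = 4·15 + 4
15 = 3·4 + 3
4 = 1·3 + 1
3 = 3·1 + 0
gcd(15, 64) = 1.
Back-substituting:
1 = 4 − 3
1 = −15 + 4·4
1 = 4·64 − 17·15
So 1 = (4)·64 + (-17)·15.

1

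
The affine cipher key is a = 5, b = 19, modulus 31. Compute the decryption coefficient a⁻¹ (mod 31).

Run Euclid on (31, 5):
31 = 6*5 + 1
5 = 5*1 + 0
The gcd is 1. Working backward:
1 = 31 − 6·5
So 5·(-6) ≡ 1 (mod 31), and -6 ≡ 25 (mod 31).

25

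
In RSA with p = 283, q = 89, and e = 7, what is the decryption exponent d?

21271

φ(n) = (p−1)(q−1) = 282·88 = 24816.
Need d with 7·d ≡ 1 (mod 24816). Apply the extended Euclidean algorithm:
24816 = 3545·7 + 1
7 = 7·1 + 0
Back-substitute:
1 = 24816 − 3545·7
So 7·(-3545) ≡ 1 (mod 24816), hence d ≡ -3545 ≡ 21271 (mod 24816).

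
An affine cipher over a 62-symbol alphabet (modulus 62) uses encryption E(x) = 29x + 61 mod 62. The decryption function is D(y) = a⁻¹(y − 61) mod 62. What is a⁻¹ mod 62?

gcd(62, 29) by repeated division:
62 = 2×29 + 4
29 = 7×4 + 1
4 = 4×1 + 0
Since gcd(29, 62) = 1, back-substitute to write 1 as a combination:
1 = 29 − 7·4
1 = −7·62 + 15·29
So 29·15 ≡ 1 (mod 62).

15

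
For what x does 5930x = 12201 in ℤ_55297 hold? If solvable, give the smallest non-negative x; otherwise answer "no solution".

First find gcd(5930, 55297):
55297 = 9*5930 + 1927
5930 = 3*1927 + 149
1927 = 12*149 + 139
149 = 1*139 + 10
139 = 13*10 + 9
10 = 1*9 + 1
9 = 9*1 + 0
gcd = 1, so a unique solution mod 55297 exists.
Back-substitute for the Bézout coefficients:
1 = 10 − 9
1 = −139 + 14·10
1 = 14·149 − 15·139
1 = −15·1927 + 194·149
1 = 194·5930 − 597·1927
1 = −597·55297 + 5567·5930
So 5930·(5567) ≡ 1 (mod 55297), giving 5930⁻¹ ≡ 5567.
x ≡ 5930⁻¹·12201 ≡ 5567·12201 ≡ 18251 (mod 55297).

18251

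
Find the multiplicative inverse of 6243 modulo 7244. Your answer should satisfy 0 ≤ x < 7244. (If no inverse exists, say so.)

2323

Apply the Euclidean algorithm to 7244 and 6243:
7244 = 1*6243 + 1001
6243 = 6*1001 + 237
1001 = 4*237 + 53
237 = 4*53 + 25
53 = 2*25 + 3
25 = 8*3 + 1
3 = 3*1 + 0
Since gcd(6243, 7244) = 1, back-substitute to write 1 as a combination:
1 = 25 − 8·3
1 = −8·53 + 17·25
1 = 17·237 − 76·53
1 = −76·1001 + 321·237
1 = 321·6243 − 2002·1001
1 = −2002·7244 + 2323·6243
So 6243·2323 ≡ 1 (mod 7244).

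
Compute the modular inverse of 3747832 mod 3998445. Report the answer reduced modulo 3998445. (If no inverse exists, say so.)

no inverse exists

Compute gcd(3747832, 3998445):
3998445 = 1×3747832 + 250613
3747832 = 14×250613 + 239250
250613 = 1×239250 + 11363
239250 = 21×11363 + 627
11363 = 18×627 + 77
627 = 8×77 + 11
77 = 7×11 + 0
The gcd is 11, not 1, hence no inverse exists.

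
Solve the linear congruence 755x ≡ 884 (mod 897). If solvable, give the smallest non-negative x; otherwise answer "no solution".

676

First find gcd(755, 897):
897 = 1*755 + 142
755 = 5*142 + 45
142 = 3*45 + 7
45 = 6*7 + 3
7 = 2*3 + 1
3 = 3*1 + 0
gcd = 1, so a unique solution mod 897 exists.
Back-substitute for the Bézout coefficients:
1 = 7 − 2·3
1 = −2·45 + 13·7
1 = 13·142 − 41·45
1 = −41·755 + 218·142
1 = 218·897 − 259·755
So 755·(-259) ≡ 1 (mod 897), giving 755⁻¹ ≡ 638.
x ≡ 755⁻¹·884 ≡ 638·884 ≡ 676 (mod 897).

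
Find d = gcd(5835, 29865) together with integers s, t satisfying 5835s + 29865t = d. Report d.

Euclidean algorithm:
29865 = 5×5835 + 690
5835 = 8×690 + 315
690 = 2×315 + 60
315 = 5×60 + 15
60 = 4×15 + 0
gcd(5835, 29865) = 15.
Working backward:
15 = 315 − 5·60
15 = −5·690 + 11·315
15 = 11·5835 − 93·690
15 = −93·29865 + 476·5835
So 15 = (-93)·29865 + (476)·5835.

15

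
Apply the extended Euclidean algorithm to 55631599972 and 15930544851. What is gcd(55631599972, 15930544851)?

13

Euclidean algorithm:
55631599972 = 3*15930544851 + 7839965419
15930544851 = 2*7839965419 + 250614013
7839965419 = 31*250614013 + 70931016
250614013 = 3*70931016 + 37820965
70931016 = 1*37820965 + 33110051
37820965 = 1*33110051 + 4710914
33110051 = 7*4710914 + 133653
4710914 = 35*133653 + 33059
133653 = 4*33059 + 1417
33059 = 23*1417 + 468
1417 = 3*468 + 13
468 = 36*13 + 0
gcd(55631599972, 15930544851) = 13.
Express as a combination:
13 = 1417 − 3·468
13 = −3·33059 + 70·1417
13 = 70·133653 − 283·33059
13 = −283·4710914 + 9975·133653
13 = 9975·33110051 − 70108·4710914
13 = −70108·37820965 + 80083·33110051
13 = 80083·70931016 − 150191·37820965
13 = −150191·250614013 + 530656·70931016
13 = 530656·7839965419 − 16600527·250614013
13 = −16600527·15930544851 + 33731710·7839965419
13 = 33731710·55631599972 − 117795657·15930544851
So 13 = (33731710)·55631599972 + (-117795657)·15930544851.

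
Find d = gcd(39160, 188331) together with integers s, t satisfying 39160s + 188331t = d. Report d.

11

Apply Euclid's algorithm to 188331 and 39160:
188331 = 4×39160 + 31691
39160 = 1×31691 + 7469
31691 = 4×7469 + 1815
7469 = 4×1815 + 209
1815 = 8×209 + 143
209 = 1×143 + 66
143 = 2×66 + 11
66 = 6×11 + 0
gcd(39160, 188331) = 11.
Express as a combination:
11 = 143 − 2·66
11 = −2·209 + 3·143
11 = 3·1815 − 26·209
11 = −26·7469 + 107·1815
11 = 107·31691 − 454·7469
11 = −454·39160 + 561·31691
11 = 561·188331 − 2698·39160
So 11 = (561)·188331 + (-2698)·39160.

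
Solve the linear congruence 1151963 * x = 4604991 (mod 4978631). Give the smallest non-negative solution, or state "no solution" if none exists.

First find gcd(1151963, 4978631):
4978631 = 4*1151963 + 370779
1151963 = 3*370779 + 39626
370779 = 9*39626 + 14145
39626 = 2*14145 + 11336
14145 = 1*11336 + 2809
11336 = 4*2809 + 100
2809 = 28*100 + 9
100 = 11*9 + 1
9 = 9*1 + 0
gcd = 1, so a unique solution mod 4978631 exists.
Back-substitute for the Bézout coefficients:
1 = 100 − 11·9
1 = −11·2809 + 309·100
1 = 309·11336 − 1247·2809
1 = −1247·14145 + 1556·11336
1 = 1556·39626 − 4359·14145
1 = −4359·370779 + 40787·39626
1 = 40787·1151963 − 126720·370779
1 = −126720·4978631 + 547667·1151963
So 1151963·(547667) ≡ 1 (mod 4978631), giving 1151963⁻¹ ≡ 547667.
x ≡ 1151963⁻¹·4604991 ≡ 547667·4604991 ≡ 1393482 (mod 4978631).

1393482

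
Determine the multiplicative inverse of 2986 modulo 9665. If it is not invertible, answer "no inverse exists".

6056

Extended Euclidean algorithm:
9665 = 3×2986 + 707
2986 = 4×707 + 158
707 = 4×158 + 75
158 = 2×75 + 8
75 = 9×8 + 3
8 = 2×3 + 2
3 = 1×2 + 1
2 = 2×1 + 0
The gcd is 1. Working backward:
1 = 3 − 2
1 = −8 + 3·3
1 = 3·75 − 28·8
1 = −28·158 + 59·75
1 = 59·707 − 264·158
1 = −264·2986 + 1115·707
1 = 1115·9665 − 3609·2986
Hence 2986⁻¹ ≡ -3609 ≡ 6056 (mod 9665).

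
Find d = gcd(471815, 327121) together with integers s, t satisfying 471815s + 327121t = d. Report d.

Apply Euclid's algorithm to 471815 and 327121:
471815 = 1×327121 + 144694
327121 = 2×144694 + 37733
144694 = 3×37733 + 31495
37733 = 1×31495 + 6238
31495 = 5×6238 + 305
6238 = 20×305 + 138
305 = 2×138 + 29
138 = 4×29 + 22
29 = 1×22 + 7
22 = 3×7 + 1
7 = 7×1 + 0
gcd(471815, 327121) = 1.
Working backward:
1 = 22 − 3·7
1 = −3·29 + 4·22
1 = 4·138 − 19·29
1 = −19·305 + 42·138
1 = 42·6238 − 859·305
1 = −859·31495 + 4337·6238
1 = 4337·37733 − 5196·31495
1 = −5196·144694 + 19925·37733
1 = 19925·327121 − 45046·144694
1 = −45046·471815 + 64971·327121
So 1 = (-45046)·471815 + (64971)·327121.

1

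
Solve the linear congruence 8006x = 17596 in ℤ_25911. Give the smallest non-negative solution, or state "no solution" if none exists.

First find gcd(8006, 25911):
25911 = 3*8006 + 1893
8006 = 4*1893 + 434
1893 = 4*434 + 157
434 = 2*157 + 120
157 = 1*120 + 37
120 = 3*37 + 9
37 = 4*9 + 1
9 = 9*1 + 0
gcd = 1, so a unique solution mod 25911 exists.
Back-substitute for the Bézout coefficients:
1 = 37 − 4·9
1 = −4·120 + 13·37
1 = 13·157 − 17·120
1 = −17·434 + 47·157
1 = 47·1893 − 205·434
1 = −205·8006 + 867·1893
1 = 867·25911 − 2806·8006
So 8006·(-2806) ≡ 1 (mod 25911), giving 8006⁻¹ ≡ 23105.
x ≡ 8006⁻¹·17596 ≡ 23105·17596 ≡ 11990 (mod 25911).

11990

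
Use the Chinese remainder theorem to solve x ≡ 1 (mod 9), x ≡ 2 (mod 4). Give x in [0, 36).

10

Write x = 1 + 9·k. Then 9·k ≡ 2 − 1 ≡ 1 (mod 4).
Need 9⁻¹ mod 4. Extended Euclid on (4, 1):
4 = 4·1 + 0
9⁻¹ ≡ 1 (mod 4), so k ≡ 1·1 ≡ 1 (mod 4).
x = 1 + 9·1 = 10.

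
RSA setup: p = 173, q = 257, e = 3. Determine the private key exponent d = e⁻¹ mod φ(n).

29355

φ(n) = (p−1)(q−1) = 172·256 = 44032.
Need d with 3·d ≡ 1 (mod 44032). Apply the extended Euclidean algorithm:
44032 = 14677·3 + 1
3 = 3·1 + 0
Back-substitute:
1 = 44032 − 14677·3
So 3·(-14677) ≡ 1 (mod 44032), hence d ≡ -14677 ≡ 29355 (mod 44032).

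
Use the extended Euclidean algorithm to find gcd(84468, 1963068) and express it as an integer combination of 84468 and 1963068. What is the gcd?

12

Euclidean algorithm:
1963068 = 23*84468 + 20304
84468 = 4*20304 + 3252
20304 = 6*3252 + 792
3252 = 4*792 + 84
792 = 9*84 + 36
84 = 2*36 + 12
36 = 3*12 + 0
gcd(84468, 1963068) = 12.
Express as a combination:
12 = 84 − 2·36
12 = −2·792 + 19·84
12 = 19·3252 − 78·792
12 = −78·20304 + 487·3252
12 = 487·84468 − 2026·20304
12 = −2026·1963068 + 47085·84468
So 12 = (-2026)·1963068 + (47085)·84468.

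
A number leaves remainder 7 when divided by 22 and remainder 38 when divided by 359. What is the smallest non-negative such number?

1833

Write x = 7 + 22·k. Then 22·k ≡ 38 − 7 ≡ 31 (mod 359).
Need 22⁻¹ mod 359. Extended Euclid on (359, 22):
359 = 16·22 + 7
22 = 3·7 + 1
7 = 7·1 + 0
Back-substitute:
1 = 22 − 3·7
1 = −3·359 + 49·22
22⁻¹ ≡ 49 (mod 359), so k ≡ 49·31 ≡ 83 (mod 359).
x = 7 + 22·83 = 1833.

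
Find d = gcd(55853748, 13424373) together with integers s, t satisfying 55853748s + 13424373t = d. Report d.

Apply Euclid's algorithm to 55853748 and 13424373:
55853748 = 4·13424373 + 2156256
13424373 = 6·2156256 + 486837
2156256 = 4·486837 + 208908
486837 = 2·208908 + 69021
208908 = 3·69021 + 1845
69021 = 37·1845 + 756
1845 = 2·756 + 333
756 = 2·333 + 90
333 = 3·90 + 63
90 = 1·63 + 27
63 = 2·27 + 9
27 = 3·9 + 0
gcd(55853748, 13424373) = 9.
Back-substituting:
9 = 63 − 2·27
9 = −2·90 + 3·63
9 = 3·333 − 11·90
9 = −11·756 + 25·333
9 = 25·1845 − 61·756
9 = −61·69021 + 2282·1845
9 = 2282·208908 − 6907·69021
9 = −6907·486837 + 16096·208908
9 = 16096·2156256 − 71291·486837
9 = −71291·13424373 + 443842·2156256
9 = 443842·55853748 − 1846659·13424373
So 9 = (443842)·55853748 + (-1846659)·13424373.

9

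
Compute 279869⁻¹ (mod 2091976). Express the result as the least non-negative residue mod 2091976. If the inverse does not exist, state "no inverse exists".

495253

Run Euclid on (2091976, 279869):
2091976 = 7*279869 + 132893
279869 = 2*132893 + 14083
132893 = 9*14083 + 6146
14083 = 2*6146 + 1791
6146 = 3*1791 + 773
1791 = 2*773 + 245
773 = 3*245 + 38
245 = 6*38 + 17
38 = 2*17 + 4
17 = 4*4 + 1
4 = 4*1 + 0
Since gcd(279869, 2091976) = 1, back-substitute to write 1 as a combination:
1 = 17 − 4·4
1 = −4·38 + 9·17
1 = 9·245 − 58·38
1 = −58·773 + 183·245
1 = 183·1791 − 424·773
1 = −424·6146 + 1455·1791
1 = 1455·14083 − 3334·6146
1 = −3334·132893 + 31461·14083
1 = 31461·279869 − 66256·132893
1 = −66256·2091976 + 495253·279869
So 279869·495253 ≡ 1 (mod 2091976).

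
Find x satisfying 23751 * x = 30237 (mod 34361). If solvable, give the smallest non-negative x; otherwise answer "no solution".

21038

First find gcd(23751, 34361):
34361 = 1×23751 + 10610
23751 = 2×10610 + 2531
10610 = 4×2531 + 486
2531 = 5×486 + 101
486 = 4×101 + 82
101 = 1×82 + 19
82 = 4×19 + 6
19 = 3×6 + 1
6 = 6×1 + 0
gcd = 1, so a unique solution mod 34361 exists.
Back-substitute for the Bézout coefficients:
1 = 19 − 3·6
1 = −3·82 + 13·19
1 = 13·101 − 16·82
1 = −16·486 + 77·101
1 = 77·2531 − 401·486
1 = −401·10610 + 1681·2531
1 = 1681·23751 − 3763·10610
1 = −3763·34361 + 5444·23751
So 23751·(5444) ≡ 1 (mod 34361), giving 23751⁻¹ ≡ 5444.
x ≡ 23751⁻¹·30237 ≡ 5444·30237 ≡ 21038 (mod 34361).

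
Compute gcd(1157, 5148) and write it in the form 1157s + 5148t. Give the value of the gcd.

13

Repeated division:
5148 = 4*1157 + 520
1157 = 2*520 + 117
520 = 4*117 + 52
117 = 2*52 + 13
52 = 4*13 + 0
gcd(1157, 5148) = 13.
Express as a combination:
13 = 117 − 2·52
13 = −2·520 + 9·117
13 = 9·1157 − 20·520
13 = −20·5148 + 89·1157
So 13 = (-20)·5148 + (89)·1157.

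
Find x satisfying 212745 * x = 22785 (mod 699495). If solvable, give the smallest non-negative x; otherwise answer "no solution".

29881

First find gcd(212745, 699495):
699495 = 3·212745 + 61260
212745 = 3·61260 + 28965
61260 = 2·28965 + 3330
28965 = 8·3330 + 2325
3330 = 1·2325 + 1005
2325 = 2·1005 + 315
1005 = 3·315 + 60
315 = 5·60 + 15
60 = 4·15 + 0
gcd = 15 and 15 | 22785, so solutions exist. Divide through by 15: 14183x ≡ 1519 (mod 46633).
Now find 14183⁻¹ mod 46633:
46633 = 3*14183 + 4084
14183 = 3*4084 + 1931
4084 = 2*1931 + 222
1931 = 8*222 + 155
222 = 1*155 + 67
155 = 2*67 + 21
67 = 3*21 + 4
21 = 5*4 + 1
4 = 4*1 + 0
Back-substitute:
1 = 21 − 5·4
1 = −5·67 + 16·21
1 = 16·155 − 37·67
1 = −37·222 + 53·155
1 = 53·1931 − 461·222
1 = −461·4084 + 975·1931
1 = 975·14183 − 3386·4084
1 = −3386·46633 + 11133·14183
So 14183⁻¹ ≡ 11133 (mod 46633).
Then x ≡ 11133·1519 ≡ 29881 (mod 46633); the smallest non-negative solution is x = 29881.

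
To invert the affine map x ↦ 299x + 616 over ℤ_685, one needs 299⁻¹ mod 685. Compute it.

559

gcd(685, 299) by repeated division:
685 = 2*299 + 87
299 = 3*87 + 38
87 = 2*38 + 11
38 = 3*11 + 5
11 = 2*5 + 1
5 = 5*1 + 0
gcd = 1, so the inverse exists. Back-substitute:
1 = 11 − 2·5
1 = −2·38 + 7·11
1 = 7·87 − 16·38
1 = −16·299 + 55·87
1 = 55·685 − 126·299
Hence 299⁻¹ ≡ -126 ≡ 559 (mod 685).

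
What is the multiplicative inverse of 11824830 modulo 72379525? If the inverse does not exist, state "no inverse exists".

Compute gcd(11824830, 72379525):
72379525 = 6*11824830 + 1430545
11824830 = 8*1430545 + 380470
1430545 = 3*380470 + 289135
380470 = 1*289135 + 91335
289135 = 3*91335 + 15130
91335 = 6*15130 + 555
15130 = 27*555 + 145
555 = 3*145 + 120
145 = 1*120 + 25
120 = 4*25 + 20
25 = 1*20 + 5
20 = 4*5 + 0
The gcd is 5, not 1, hence no inverse exists.

no inverse exists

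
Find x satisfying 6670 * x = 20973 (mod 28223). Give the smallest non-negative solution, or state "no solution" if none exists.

First find gcd(6670, 28223):
28223 = 4·6670 + 1543
6670 = 4·1543 + 498
1543 = 3·498 + 49
498 = 10·49 + 8
49 = 6·8 + 1
8 = 8·1 + 0
gcd = 1, so a unique solution mod 28223 exists.
Back-substitute for the Bézout coefficients:
1 = 49 − 6·8
1 = −6·498 + 61·49
1 = 61·1543 − 189·498
1 = −189·6670 + 817·1543
1 = 817·28223 − 3457·6670
So 6670·(-3457) ≡ 1 (mod 28223), giving 6670⁻¹ ≡ 24766.
x ≡ 6670⁻¹·20973 ≡ 24766·20973 ≡ 1226 (mod 28223).

1226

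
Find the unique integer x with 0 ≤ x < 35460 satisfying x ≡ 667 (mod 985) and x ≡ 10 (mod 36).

Write x = 667 + 985·k. Then 985·k ≡ 10 − 667 ≡ 27 (mod 36).
Need 985⁻¹ mod 36. Extended Euclid on (36, 13):
36 = 2*13 + 10
13 = 1*10 + 3
10 = 3*3 + 1
3 = 3*1 + 0
Back-substitute:
1 = 10 − 3·3
1 = −3·13 + 4·10
1 = 4·36 − 11·13
985⁻¹ ≡ 25 (mod 36), so k ≡ 25·27 ≡ 27 (mod 36).
x = 667 + 985·27 = 27262.

27262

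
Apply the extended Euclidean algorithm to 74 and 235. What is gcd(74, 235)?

1

Repeated division:
235 = 3·74 + 13
74 = 5·13 + 9
13 = 1·9 + 4
9 = 2·4 + 1
4 = 4·1 + 0
gcd(74, 235) = 1.
Back-substituting:
1 = 9 − 2·4
1 = −2·13 + 3·9
1 = 3·74 − 17·13
1 = −17·235 + 54·74
So 1 = (-17)·235 + (54)·74.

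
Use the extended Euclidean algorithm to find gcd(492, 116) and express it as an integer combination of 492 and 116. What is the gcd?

4

Repeated division:
492 = 4·116 + 28
116 = 4·28 + 4
28 = 7·4 + 0
gcd(492, 116) = 4.
Express as a combination:
4 = 116 − 4·28
4 = −4·492 + 17·116
So 4 = (-4)·492 + (17)·116.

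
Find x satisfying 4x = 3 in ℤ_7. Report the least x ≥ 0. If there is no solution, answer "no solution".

6

First find gcd(4, 7):
7 = 1·4 + 3
4 = 1·3 + 1
3 = 3·1 + 0
gcd = 1, so a unique solution mod 7 exists.
Back-substitute for the Bézout coefficients:
1 = 4 − 3
1 = −7 + 2·4
So 4·(2) ≡ 1 (mod 7), giving 4⁻¹ ≡ 2.
x ≡ 4⁻¹·3 ≡ 2·3 ≡ 6 (mod 7).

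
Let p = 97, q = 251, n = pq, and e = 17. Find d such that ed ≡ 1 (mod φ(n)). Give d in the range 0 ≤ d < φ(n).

φ(n) = (p−1)(q−1) = 96·250 = 24000.
Need d with 17·d ≡ 1 (mod 24000). Apply the extended Euclidean algorithm:
24000 = 1411·17 + 13
17 = 1·13 + 4
13 = 3·4 + 1
4 = 4·1 + 0
Back-substitute:
1 = 13 − 3·4
1 = −3·17 + 4·13
1 = 4·24000 − 5647·17
So 17·(-5647) ≡ 1 (mod 24000), hence d ≡ -5647 ≡ 18353 (mod 24000).

18353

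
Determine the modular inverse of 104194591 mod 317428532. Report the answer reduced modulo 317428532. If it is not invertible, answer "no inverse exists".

gcd(317428532, 104194591) by repeated division:
317428532 = 3·104194591 + 4844759
104194591 = 21·4844759 + 2454652
4844759 = 1·2454652 + 2390107
2454652 = 1·2390107 + 64545
2390107 = 37·64545 + 1942
64545 = 33·1942 + 459
1942 = 4·459 + 106
459 = 4·106 + 35
106 = 3·35 + 1
35 = 35·1 + 0
The gcd is 1. Working backward:
1 = 106 − 3·35
1 = −3·459 + 13·106
1 = 13·1942 − 55·459
1 = −55·64545 + 1828·1942
1 = 1828·2390107 − 67691·64545
1 = −67691·2454652 + 69519·2390107
1 = 69519·4844759 − 137210·2454652
1 = −137210·104194591 + 2950929·4844759
1 = 2950929·317428532 − 8989997·104194591
Thus 104194591·(-8989997) ≡ 1 (mod 317428532); reducing, -8989997 mod 317428532 = 308438535.

308438535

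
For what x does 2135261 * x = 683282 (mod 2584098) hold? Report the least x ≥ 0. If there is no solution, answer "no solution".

First find gcd(2135261, 2584098):
2584098 = 1×2135261 + 448837
2135261 = 4×448837 + 339913
448837 = 1×339913 + 108924
339913 = 3×108924 + 13141
108924 = 8×13141 + 3796
13141 = 3×3796 + 1753
3796 = 2×1753 + 290
1753 = 6×290 + 13
290 = 22×13 + 4
13 = 3×4 + 1
4 = 4×1 + 0
gcd = 1, so a unique solution mod 2584098 exists.
Back-substitute for the Bézout coefficients:
1 = 13 − 3·4
1 = −3·290 + 67·13
1 = 67·1753 − 405·290
1 = −405·3796 + 877·1753
1 = 877·13141 − 3036·3796
1 = −3036·108924 + 25165·13141
1 = 25165·339913 − 78531·108924
1 = −78531·448837 + 103696·339913
1 = 103696·2135261 − 493315·448837
1 = −493315·2584098 + 597011·2135261
So 2135261·(597011) ≡ 1 (mod 2584098), giving 2135261⁻¹ ≡ 597011.
x ≡ 2135261⁻¹·683282 ≡ 597011·683282 ≡ 1159822 (mod 2584098).

1159822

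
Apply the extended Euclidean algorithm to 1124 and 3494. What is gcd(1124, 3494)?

2

Euclidean algorithm:
3494 = 3·1124 + 122
1124 = 9·122 + 26
122 = 4·26 + 18
26 = 1·18 + 8
18 = 2·8 + 2
8 = 4·2 + 0
gcd(1124, 3494) = 2.
Working backward:
2 = 18 − 2·8
2 = −2·26 + 3·18
2 = 3·122 − 14·26
2 = −14·1124 + 129·122
2 = 129·3494 − 401·1124
So 2 = (129)·3494 + (-401)·1124.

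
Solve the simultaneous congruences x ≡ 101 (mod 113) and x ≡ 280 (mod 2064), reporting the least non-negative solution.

89032

Write x = 101 + 113·k. Then 113·k ≡ 280 − 101 ≡ 179 (mod 2064).
Need 113⁻¹ mod 2064. Extended Euclid on (2064, 113):
2064 = 18×113 + 30
113 = 3×30 + 23
30 = 1×23 + 7
23 = 3×7 + 2
7 = 3×2 + 1
2 = 2×1 + 0
Back-substitute:
1 = 7 − 3·2
1 = −3·23 + 10·7
1 = 10·30 − 13·23
1 = −13·113 + 49·30
1 = 49·2064 − 895·113
113⁻¹ ≡ 1169 (mod 2064), so k ≡ 1169·179 ≡ 787 (mod 2064).
x = 101 + 113·787 = 89032.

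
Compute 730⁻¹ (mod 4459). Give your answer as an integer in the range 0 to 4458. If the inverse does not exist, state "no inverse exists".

Run Euclid on (4459, 730):
4459 = 6·730 + 79
730 = 9·79 + 19
79 = 4·19 + 3
19 = 6·3 + 1
3 = 3·1 + 0
Since gcd(730, 4459) = 1, back-substitute to write 1 as a combination:
1 = 19 − 6·3
1 = −6·79 + 25·19
1 = 25·730 − 231·79
1 = −231·4459 + 1411·730
So 730·1411 ≡ 1 (mod 4459).

1411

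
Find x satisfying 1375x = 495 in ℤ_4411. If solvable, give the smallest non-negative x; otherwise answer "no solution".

First find gcd(1375, 4411):
4411 = 3·1375 + 286
1375 = 4·286 + 231
286 = 1·231 + 55
231 = 4·55 + 11
55 = 5·11 + 0
gcd = 11 and 11 | 495, so solutions exist. Divide through by 11: 125x ≡ 45 (mod 401).
Now find 125⁻¹ mod 401:
401 = 3×125 + 26
125 = 4×26 + 21
26 = 1×21 + 5
21 = 4×5 + 1
5 = 5×1 + 0
Back-substitute:
1 = 21 − 4·5
1 = −4·26 + 5·21
1 = 5·125 − 24·26
1 = −24·401 + 77·125
So 125⁻¹ ≡ 77 (mod 401).
Then x ≡ 77·45 ≡ 257 (mod 401); the smallest non-negative solution is x = 257.

257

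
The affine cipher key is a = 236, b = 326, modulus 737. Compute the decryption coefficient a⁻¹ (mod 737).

Run Euclid on (737, 236):
737 = 3×236 + 29
236 = 8×29 + 4
29 = 7×4 + 1
4 = 4×1 + 0
The gcd is 1. Working backward:
1 = 29 − 7·4
1 = −7·236 + 57·29
1 = 57·737 − 178·236
Hence 236⁻¹ ≡ -178 ≡ 559 (mod 737).

559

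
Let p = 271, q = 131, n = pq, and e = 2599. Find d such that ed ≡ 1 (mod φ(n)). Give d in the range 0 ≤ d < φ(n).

10399

φ(n) = (p−1)(q−1) = 270·130 = 35100.
Need d with 2599·d ≡ 1 (mod 35100). Apply the extended Euclidean algorithm:
35100 = 13·2599 + 1313
2599 = 1·1313 + 1286
1313 = 1·1286 + 27
1286 = 47·27 + 17
27 = 1·17 + 10
17 = 1·10 + 7
10 = 1·7 + 3
7 = 2·3 + 1
3 = 3·1 + 0
Back-substitute:
1 = 7 − 2·3
1 = −2·10 + 3·7
1 = 3·17 − 5·10
1 = −5·27 + 8·17
1 = 8·1286 − 381·27
1 = −381·1313 + 389·1286
1 = 389·2599 − 770·1313
1 = −770·35100 + 10399·2599
So 2599·10399 ≡ 1 (mod 35100), hence d = 10399.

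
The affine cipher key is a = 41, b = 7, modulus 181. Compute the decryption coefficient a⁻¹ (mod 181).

53

Run Euclid on (181, 41):
181 = 4×41 + 17
41 = 2×17 + 7
17 = 2×7 + 3
7 = 2×3 + 1
3 = 3×1 + 0
The gcd is 1. Working backward:
1 = 7 − 2·3
1 = −2·17 + 5·7
1 = 5·41 − 12·17
1 = −12·181 + 53·41
So 41·53 ≡ 1 (mod 181).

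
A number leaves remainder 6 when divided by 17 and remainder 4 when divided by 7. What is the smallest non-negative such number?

74

Write x = 6 + 17·k. Then 17·k ≡ 4 − 6 ≡ 5 (mod 7).
Need 17⁻¹ mod 7. Extended Euclid on (7, 3):
7 = 2*3 + 1
3 = 3*1 + 0
Back-substitute:
1 = 7 − 2·3
17⁻¹ ≡ 5 (mod 7), so k ≡ 5·5 ≡ 4 (mod 7).
x = 6 + 17·4 = 74.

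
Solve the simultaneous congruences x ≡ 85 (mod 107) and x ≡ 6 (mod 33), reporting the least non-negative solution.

Write x = 85 + 107·k. Then 107·k ≡ 6 − 85 ≡ 20 (mod 33).
Need 107⁻¹ mod 33. Extended Euclid on (33, 8):
33 = 4*8 + 1
8 = 8*1 + 0
Back-substitute:
1 = 33 − 4·8
107⁻¹ ≡ 29 (mod 33), so k ≡ 29·20 ≡ 19 (mod 33).
x = 85 + 107·19 = 2118.

2118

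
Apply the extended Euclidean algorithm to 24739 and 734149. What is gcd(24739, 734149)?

13

Apply Euclid's algorithm to 734149 and 24739:
734149 = 29*24739 + 16718
24739 = 1*16718 + 8021
16718 = 2*8021 + 676
8021 = 11*676 + 585
676 = 1*585 + 91
585 = 6*91 + 39
91 = 2*39 + 13
39 = 3*13 + 0
gcd(24739, 734149) = 13.
Back-substituting:
13 = 91 − 2·39
13 = −2·585 + 13·91
13 = 13·676 − 15·585
13 = −15·8021 + 178·676
13 = 178·16718 − 371·8021
13 = −371·24739 + 549·16718
13 = 549·734149 − 16292·24739
So 13 = (549)·734149 + (-16292)·24739.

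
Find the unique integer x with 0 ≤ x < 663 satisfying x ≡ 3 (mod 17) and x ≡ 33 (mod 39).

462

Write x = 3 + 17·k. Then 17·k ≡ 33 − 3 ≡ 30 (mod 39).
Need 17⁻¹ mod 39. Extended Euclid on (39, 17):
39 = 2×17 + 5
17 = 3×5 + 2
5 = 2×2 + 1
2 = 2×1 + 0
Back-substitute:
1 = 5 − 2·2
1 = −2·17 + 7·5
1 = 7·39 − 16·17
17⁻¹ ≡ 23 (mod 39), so k ≡ 23·30 ≡ 27 (mod 39).
x = 3 + 17·27 = 462.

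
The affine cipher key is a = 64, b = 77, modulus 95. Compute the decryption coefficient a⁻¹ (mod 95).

Apply the Euclidean algorithm to 95 and 64:
95 = 1×64 + 31
64 = 2×31 + 2
31 = 15×2 + 1
2 = 2×1 + 0
gcd = 1, so the inverse exists. Back-substitute:
1 = 31 − 15·2
1 = −15·64 + 31·31
1 = 31·95 − 46·64
Thus 64·(-46) ≡ 1 (mod 95); reducing, -46 mod 95 = 49.

49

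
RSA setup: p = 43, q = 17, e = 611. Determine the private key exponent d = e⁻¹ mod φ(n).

11

φ(n) = (p−1)(q−1) = 42·16 = 672.
Need d with 611·d ≡ 1 (mod 672). Apply the extended Euclidean algorithm:
672 = 1·611 + 61
611 = 10·61 + 1
61 = 61·1 + 0
Back-substitute:
1 = 611 − 10·61
1 = −10·672 + 11·611
So 611·11 ≡ 1 (mod 672), hence d = 11.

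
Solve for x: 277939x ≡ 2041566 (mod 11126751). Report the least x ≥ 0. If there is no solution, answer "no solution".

First find gcd(277939, 11126751):
11126751 = 40*277939 + 9191
277939 = 30*9191 + 2209
9191 = 4*2209 + 355
2209 = 6*355 + 79
355 = 4*79 + 39
79 = 2*39 + 1
39 = 39*1 + 0
gcd = 1, so a unique solution mod 11126751 exists.
Back-substitute for the Bézout coefficients:
1 = 79 − 2·39
1 = −2·355 + 9·79
1 = 9·2209 − 56·355
1 = −56·9191 + 233·2209
1 = 233·277939 − 7046·9191
1 = −7046·11126751 + 282073·277939
So 277939·(282073) ≡ 1 (mod 11126751), giving 277939⁻¹ ≡ 282073.
x ≡ 277939⁻¹·2041566 ≡ 282073·2041566 ≡ 5648313 (mod 11126751).

5648313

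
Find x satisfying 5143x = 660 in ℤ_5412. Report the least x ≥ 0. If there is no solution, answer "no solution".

5148

First find gcd(5143, 5412):
5412 = 1·5143 + 269
5143 = 19·269 + 32
269 = 8·32 + 13
32 = 2·13 + 6
13 = 2·6 + 1
6 = 6·1 + 0
gcd = 1, so a unique solution mod 5412 exists.
Back-substitute for the Bézout coefficients:
1 = 13 − 2·6
1 = −2·32 + 5·13
1 = 5·269 − 42·32
1 = −42·5143 + 803·269
1 = 803·5412 − 845·5143
So 5143·(-845) ≡ 1 (mod 5412), giving 5143⁻¹ ≡ 4567.
x ≡ 5143⁻¹·660 ≡ 4567·660 ≡ 5148 (mod 5412).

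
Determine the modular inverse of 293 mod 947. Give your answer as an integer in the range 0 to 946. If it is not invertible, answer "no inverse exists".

181

Run Euclid on (947, 293):
947 = 3×293 + 68
293 = 4×68 + 21
68 = 3×21 + 5
21 = 4×5 + 1
5 = 5×1 + 0
The gcd is 1. Working backward:
1 = 21 − 4·5
1 = −4·68 + 13·21
1 = 13·293 − 56·68
1 = −56·947 + 181·293
So 293·181 ≡ 1 (mod 947).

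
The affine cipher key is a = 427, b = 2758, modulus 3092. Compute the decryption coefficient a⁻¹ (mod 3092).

gcd(3092, 427) by repeated division:
3092 = 7·427 + 103
427 = 4·103 + 15
103 = 6·15 + 13
15 = 1·13 + 2
13 = 6·2 + 1
2 = 2·1 + 0
The gcd is 1. Working backward:
1 = 13 − 6·2
1 = −6·15 + 7·13
1 = 7·103 − 48·15
1 = −48·427 + 199·103
1 = 199·3092 − 1441·427
Hence 427⁻¹ ≡ -1441 ≡ 1651 (mod 3092).

1651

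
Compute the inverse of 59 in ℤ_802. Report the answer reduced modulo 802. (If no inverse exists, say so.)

435

Run Euclid on (802, 59):
802 = 13*59 + 35
59 = 1*35 + 24
35 = 1*24 + 11
24 = 2*11 + 2
11 = 5*2 + 1
2 = 2*1 + 0
Since gcd(59, 802) = 1, back-substitute to write 1 as a combination:
1 = 11 − 5·2
1 = −5·24 + 11·11
1 = 11·35 − 16·24
1 = −16·59 + 27·35
1 = 27·802 − 367·59
Hence 59⁻¹ ≡ -367 ≡ 435 (mod 802).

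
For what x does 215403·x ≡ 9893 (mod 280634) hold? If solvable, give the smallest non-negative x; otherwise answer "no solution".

91653

First find gcd(215403, 280634):
280634 = 1*215403 + 65231
215403 = 3*65231 + 19710
65231 = 3*19710 + 6101
19710 = 3*6101 + 1407
6101 = 4*1407 + 473
1407 = 2*473 + 461
473 = 1*461 + 12
461 = 38*12 + 5
12 = 2*5 + 2
5 = 2*2 + 1
2 = 2*1 + 0
gcd = 1, so a unique solution mod 280634 exists.
Back-substitute for the Bézout coefficients:
1 = 5 − 2·2
1 = −2·12 + 5·5
1 = 5·461 − 192·12
1 = −192·473 + 197·461
1 = 197·1407 − 586·473
1 = −586·6101 + 2541·1407
1 = 2541·19710 − 8209·6101
1 = −8209·65231 + 27168·19710
1 = 27168·215403 − 89713·65231
1 = −89713·280634 + 116881·215403
So 215403·(116881) ≡ 1 (mod 280634), giving 215403⁻¹ ≡ 116881.
x ≡ 215403⁻¹·9893 ≡ 116881·9893 ≡ 91653 (mod 280634).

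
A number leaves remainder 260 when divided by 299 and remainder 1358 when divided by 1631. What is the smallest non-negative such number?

Write x = 260 + 299·k. Then 299·k ≡ 1358 − 260 ≡ 1098 (mod 1631).
Need 299⁻¹ mod 1631. Extended Euclid on (1631, 299):
1631 = 5·299 + 136
299 = 2·136 + 27
136 = 5·27 + 1
27 = 27·1 + 0
Back-substitute:
1 = 136 − 5·27
1 = −5·299 + 11·136
1 = 11·1631 − 60·299
299⁻¹ ≡ 1571 (mod 1631), so k ≡ 1571·1098 ≡ 991 (mod 1631).
x = 260 + 299·991 = 296569.

296569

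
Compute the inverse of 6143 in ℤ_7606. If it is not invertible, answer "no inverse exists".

Run Euclid on (7606, 6143):
7606 = 1·6143 + 1463
6143 = 4·1463 + 291
1463 = 5·291 + 8
291 = 36·8 + 3
8 = 2·3 + 2
3 = 1·2 + 1
2 = 2·1 + 0
gcd = 1, so the inverse exists. Back-substitute:
1 = 3 − 2
1 = −8 + 3·3
1 = 3·291 − 109·8
1 = −109·1463 + 548·291
1 = 548·6143 − 2301·1463
1 = −2301·7606 + 2849·6143
So 6143·2849 ≡ 1 (mod 7606).

2849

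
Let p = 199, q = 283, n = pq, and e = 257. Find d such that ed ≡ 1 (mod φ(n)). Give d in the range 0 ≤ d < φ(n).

4997

φ(n) = (p−1)(q−1) = 198·282 = 55836.
Need d with 257·d ≡ 1 (mod 55836). Apply the extended Euclidean algorithm:
55836 = 217×257 + 67
257 = 3×67 + 56
67 = 1×56 + 11
56 = 5×11 + 1
11 = 11×1 + 0
Back-substitute:
1 = 56 − 5·11
1 = −5·67 + 6·56
1 = 6·257 − 23·67
1 = −23·55836 + 4997·257
So 257·4997 ≡ 1 (mod 55836), hence d = 4997.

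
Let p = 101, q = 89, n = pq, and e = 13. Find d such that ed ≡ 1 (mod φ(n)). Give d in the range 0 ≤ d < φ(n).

677

φ(n) = (p−1)(q−1) = 100·88 = 8800.
Need d with 13·d ≡ 1 (mod 8800). Apply the extended Euclidean algorithm:
8800 = 676*13 + 12
13 = 1*12 + 1
12 = 12*1 + 0
Back-substitute:
1 = 13 − 12
1 = −8800 + 677·13
So 13·677 ≡ 1 (mod 8800), hence d = 677.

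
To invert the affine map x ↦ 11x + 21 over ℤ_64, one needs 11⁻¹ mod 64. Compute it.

35

Apply the Euclidean algorithm to 64 and 11:
64 = 5×11 + 9
11 = 1×9 + 2
9 = 4×2 + 1
2 = 2×1 + 0
The gcd is 1. Working backward:
1 = 9 − 4·2
1 = −4·11 + 5·9
1 = 5·64 − 29·11
Hence 11⁻¹ ≡ -29 ≡ 35 (mod 64).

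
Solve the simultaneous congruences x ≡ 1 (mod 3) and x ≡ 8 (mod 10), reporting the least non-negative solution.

Write x = 1 + 3·k. Then 3·k ≡ 8 − 1 ≡ 7 (mod 10).
Need 3⁻¹ mod 10. Extended Euclid on (10, 3):
10 = 3·3 + 1
3 = 3·1 + 0
Back-substitute:
1 = 10 − 3·3
3⁻¹ ≡ 7 (mod 10), so k ≡ 7·7 ≡ 9 (mod 10).
x = 1 + 3·9 = 28.

28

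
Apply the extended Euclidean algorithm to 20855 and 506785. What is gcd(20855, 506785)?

5

Repeated division:
506785 = 24×20855 + 6265
20855 = 3×6265 + 2060
6265 = 3×2060 + 85
2060 = 24×85 + 20
85 = 4×20 + 5
20 = 4×5 + 0
gcd(20855, 506785) = 5.
Back-substituting:
5 = 85 − 4·20
5 = −4·2060 + 97·85
5 = 97·6265 − 295·2060
5 = −295·20855 + 982·6265
5 = 982·506785 − 23863·20855
So 5 = (982)·506785 + (-23863)·20855.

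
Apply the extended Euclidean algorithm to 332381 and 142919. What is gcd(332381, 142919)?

Repeated division:
332381 = 2·142919 + 46543
142919 = 3·46543 + 3290
46543 = 14·3290 + 483
3290 = 6·483 + 392
483 = 1·392 + 91
392 = 4·91 + 28
91 = 3·28 + 7
28 = 4·7 + 0
gcd(332381, 142919) = 7.
Express as a combination:
7 = 91 − 3·28
7 = −3·392 + 13·91
7 = 13·483 − 16·392
7 = −16·3290 + 109·483
7 = 109·46543 − 1542·3290
7 = −1542·142919 + 4735·46543
7 = 4735·332381 − 11012·142919
So 7 = (4735)·332381 + (-11012)·142919.

7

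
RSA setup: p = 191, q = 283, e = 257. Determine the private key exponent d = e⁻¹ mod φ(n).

29813

φ(n) = (p−1)(q−1) = 190·282 = 53580.
Need d with 257·d ≡ 1 (mod 53580). Apply the extended Euclidean algorithm:
53580 = 208×257 + 124
257 = 2×124 + 9
124 = 13×9 + 7
9 = 1×7 + 2
7 = 3×2 + 1
2 = 2×1 + 0
Back-substitute:
1 = 7 − 3·2
1 = −3·9 + 4·7
1 = 4·124 − 55·9
1 = −55·257 + 114·124
1 = 114·53580 − 23767·257
So 257·(-23767) ≡ 1 (mod 53580), hence d ≡ -23767 ≡ 29813 (mod 53580).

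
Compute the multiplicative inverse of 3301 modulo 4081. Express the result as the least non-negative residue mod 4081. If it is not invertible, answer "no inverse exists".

947

Apply the Euclidean algorithm to 4081 and 3301:
4081 = 1·3301 + 780
3301 = 4·780 + 181
780 = 4·181 + 56
181 = 3·56 + 13
56 = 4·13 + 4
13 = 3·4 + 1
4 = 4·1 + 0
Since gcd(3301, 4081) = 1, back-substitute to write 1 as a combination:
1 = 13 − 3·4
1 = −3·56 + 13·13
1 = 13·181 − 42·56
1 = −42·780 + 181·181
1 = 181·3301 − 766·780
1 = −766·4081 + 947·3301
So 3301·947 ≡ 1 (mod 4081).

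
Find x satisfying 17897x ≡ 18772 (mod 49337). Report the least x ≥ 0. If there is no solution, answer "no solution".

First find gcd(17897, 49337):
49337 = 2*17897 + 13543
17897 = 1*13543 + 4354
13543 = 3*4354 + 481
4354 = 9*481 + 25
481 = 19*25 + 6
25 = 4*6 + 1
6 = 6*1 + 0
gcd = 1, so a unique solution mod 49337 exists.
Back-substitute for the Bézout coefficients:
1 = 25 − 4·6
1 = −4·481 + 77·25
1 = 77·4354 − 697·481
1 = −697·13543 + 2168·4354
1 = 2168·17897 − 2865·13543
1 = −2865·49337 + 7898·17897
So 17897·(7898) ≡ 1 (mod 49337), giving 17897⁻¹ ≡ 7898.
x ≡ 17897⁻¹·18772 ≡ 7898·18772 ≡ 3571 (mod 49337).

3571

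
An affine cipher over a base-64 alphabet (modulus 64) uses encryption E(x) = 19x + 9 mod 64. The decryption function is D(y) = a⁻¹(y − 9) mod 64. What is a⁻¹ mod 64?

gcd(64, 19) by repeated division:
64 = 3×19 + 7
19 = 2×7 + 5
7 = 1×5 + 2
5 = 2×2 + 1
2 = 2×1 + 0
Since gcd(19, 64) = 1, back-substitute to write 1 as a combination:
1 = 5 − 2·2
1 = −2·7 + 3·5
1 = 3·19 − 8·7
1 = −8·64 + 27·19
So 19·27 ≡ 1 (mod 64).

27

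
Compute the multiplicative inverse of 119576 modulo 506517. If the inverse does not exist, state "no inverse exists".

145763

Apply the Euclidean algorithm to 506517 and 119576:
506517 = 4*119576 + 28213
119576 = 4*28213 + 6724
28213 = 4*6724 + 1317
6724 = 5*1317 + 139
1317 = 9*139 + 66
139 = 2*66 + 7
66 = 9*7 + 3
7 = 2*3 + 1
3 = 3*1 + 0
gcd = 1, so the inverse exists. Back-substitute:
1 = 7 − 2·3
1 = −2·66 + 19·7
1 = 19·139 − 40·66
1 = −40·1317 + 379·139
1 = 379·6724 − 1935·1317
1 = −1935·28213 + 8119·6724
1 = 8119·119576 − 34411·28213
1 = −34411·506517 + 145763·119576
So 119576·145763 ≡ 1 (mod 506517).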